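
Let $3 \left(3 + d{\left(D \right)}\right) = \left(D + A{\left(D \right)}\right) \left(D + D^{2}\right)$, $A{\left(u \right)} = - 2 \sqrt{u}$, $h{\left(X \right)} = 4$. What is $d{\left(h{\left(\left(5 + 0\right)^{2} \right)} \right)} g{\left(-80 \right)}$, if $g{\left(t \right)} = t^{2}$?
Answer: $-19200$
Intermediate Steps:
$d{\left(D \right)} = -3 + \frac{\left(D + D^{2}\right) \left(D - 2 \sqrt{D}\right)}{3}$ ($d{\left(D \right)} = -3 + \frac{\left(D - 2 \sqrt{D}\right) \left(D + D^{2}\right)}{3} = -3 + \frac{\left(D + D^{2}\right) \left(D - 2 \sqrt{D}\right)}{3}$)
$d{\left(h{\left(\left(5 + 0\right)^{2} \right)} \right)} g{\left(-80 \right)} = \left(-3 - \frac{2 \cdot 4^{\frac{3}{2}}}{3} - \frac{2 \cdot 4^{\frac{5}{2}}}{3} + \frac{4^{2}}{3} + \frac{4^{3}}{3}\right) \left(-80\right)^{2} = \left(-3 - \frac{16}{3} - \frac{64}{3} + \frac{1}{3} \cdot 16 + \frac{1}{3} \cdot 64\right) 6400 = \left(-3 - \frac{16}{3} - \frac{64}{3} + \frac{16}{3} + \frac{64}{3}\right) 6400 = \left(-3\right) 6400 = -19200$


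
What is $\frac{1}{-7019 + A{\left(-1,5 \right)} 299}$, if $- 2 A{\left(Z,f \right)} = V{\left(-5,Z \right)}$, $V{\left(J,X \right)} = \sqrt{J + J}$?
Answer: $- \frac{14038}{98979727} + \frac{299 i \sqrt{10}}{98979727} \approx -0.00014183 + 9.5527 \cdot 10^{-6} i$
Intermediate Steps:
$V{\left(J,X \right)} = \sqrt{2} \sqrt{J}$ ($V{\left(J,X \right)} = \sqrt{2 J} = \sqrt{2} \sqrt{J}$)
$A{\left(Z,f \right)} = - \frac{i \sqrt{10}}{2}$ ($A{\left(Z,f \right)} = - \frac{\sqrt{2} \sqrt{-5}}{2} = - \frac{\sqrt{2} i \sqrt{5}}{2} = - \frac{i \sqrt{10}}{2}$)
$\frac{1}{-7019 + A{\left(-1,5 \right)} 299} = \frac{1}{-7019 + - \frac{i \sqrt{10}}{2} \cdot 299} = \frac{1}{-7019 - \frac{299 i \sqrt{10}}{2}}$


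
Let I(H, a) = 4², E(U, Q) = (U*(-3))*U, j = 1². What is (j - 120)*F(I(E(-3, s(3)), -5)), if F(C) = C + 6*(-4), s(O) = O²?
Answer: 952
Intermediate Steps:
j = 1
E(U, Q) = -3*U² (E(U, Q) = (-3*U)*U = -3*U²)
I(H, a) = 16
F(C) = -24 + C (F(C) = C - 24 = -24 + C)
(j - 120)*F(I(E(-3, s(3)), -5)) = (1 - 120)*(-24 + 16) = -119*(-8) = 952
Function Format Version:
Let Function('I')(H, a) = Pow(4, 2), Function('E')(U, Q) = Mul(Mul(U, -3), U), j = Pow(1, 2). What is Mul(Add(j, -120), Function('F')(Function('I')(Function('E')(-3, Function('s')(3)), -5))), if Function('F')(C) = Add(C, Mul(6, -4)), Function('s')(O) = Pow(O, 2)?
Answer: 952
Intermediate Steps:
j = 1
Function('E')(U, Q) = Mul(-3, Pow(U, 2)) (Function('E')(U, Q) = Mul(Mul(-3, U), U) = Mul(-3, Pow(U, 2)))
Function('I')(H, a) = 16
Function('F')(C) = Add(-24, C) (Function('F')(C) = Add(C, -24) = Add(-24, C))
Mul(Add(j, -120), Function('F')(Function('I')(Function('E')(-3, Function('s')(3)), -5))) = Mul(Add(1, -120), Add(-24, 16)) = Mul(-119, -8) = 952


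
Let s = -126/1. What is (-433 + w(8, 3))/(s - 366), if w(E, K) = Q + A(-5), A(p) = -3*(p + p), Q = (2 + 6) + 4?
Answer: 391/492 ≈ 0.79472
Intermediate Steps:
Q = 12 (Q = 8 + 4 = 12)
A(p) = -6*p
s = -126 (s = -126*1 = -126)
w(E, K) = 42 (w(E, K) = 12 - 6*(-5) = 12 + 30 = 42)
(-433 + w(8, 3))/(s - 366) = (-433 + 42)/(-126 - 366) = -391/(-492) = -391*(-1/492) = 391/492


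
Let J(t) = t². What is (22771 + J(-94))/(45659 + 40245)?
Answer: 31607/85904 ≈ 0.36793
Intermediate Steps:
(22771 + J(-94))/(45659 + 40245) = (22771 + (-94)²)/(45659 + 40245) = (22771 + 8836)/85904 = 31607*(1/85904) = 31607/85904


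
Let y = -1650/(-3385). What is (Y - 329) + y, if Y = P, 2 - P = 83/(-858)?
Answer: -189603851/580866 ≈ -326.42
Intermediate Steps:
P = 1799/858 (P = 2 - 83/(-858) = 2 - 83*(-1)/858 = 2 - 1*(-83/858) = 2 + 83/858 = 1799/858 ≈ 2.0967)
Y = 1799/858 ≈ 2.0967
y = 330/677 (y = -1650*(-1/3385) = 330/677 ≈ 0.48744)
(Y - 329) + y = (1799/858 - 329) + 330/677 = -280483/858 + 330/677 = -189603851/580866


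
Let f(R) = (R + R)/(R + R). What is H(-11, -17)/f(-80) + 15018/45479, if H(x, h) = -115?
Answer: -5215067/45479 ≈ -114.67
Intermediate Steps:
f(R) = 1 (f(R) = (2*R)/((2*R)) = (2*R)*(1/(2*R)) = 1)
H(-11, -17)/f(-80) + 15018/45479 = -115/1 + 15018/45479 = -115*1 + 15018*(1/45479) = -115 + 15018/45479 = -5215067/45479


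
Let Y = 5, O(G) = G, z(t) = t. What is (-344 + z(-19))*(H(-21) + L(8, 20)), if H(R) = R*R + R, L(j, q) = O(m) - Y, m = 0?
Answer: -150645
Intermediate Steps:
L(j, q) = -5 (L(j, q) = 0 - 1*5 = 0 - 5 = -5)
H(R) = R + R**2 (H(R) = R**2 + R = R + R**2)
(-344 + z(-19))*(H(-21) + L(8, 20)) = (-344 - 19)*(-21*(1 - 21) - 5) = -363*(-21*(-20) - 5) = -363*(420 - 5) = -363*415 = -150645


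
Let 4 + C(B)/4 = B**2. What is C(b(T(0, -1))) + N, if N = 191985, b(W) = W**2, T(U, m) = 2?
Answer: 192033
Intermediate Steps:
C(B) = -16 + 4*B**2
C(b(T(0, -1))) + N = (-16 + 4*(2**2)**2) + 191985 = (-16 + 4*4**2) + 191985 = (-16 + 4*16) + 191985 = (-16 + 64) + 191985 = 48 + 191985 = 192033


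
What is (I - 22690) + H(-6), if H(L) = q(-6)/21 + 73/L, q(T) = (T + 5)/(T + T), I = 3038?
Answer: -4955369/252 ≈ -19664.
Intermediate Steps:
q(T) = (5 + T)/(2*T) (q(T) = (5 + T)/((2*T)) = (5 + T)*(1/(2*T)) = (5 + T)/(2*T))
H(L) = 1/252 + 73/L (H(L) = ((1/2)*(5 - 6)/(-6))/21 + 73/L = ((1/2)*(-1/6)*(-1))*(1/21) + 73/L = (1/12)*(1/21) + 73/L = 1/252 + 73/L)
(I - 22690) + H(-6) = (3038 - 22690) + (1/252)*(18396 - 6)/(-6) = -19652 + (1/252)*(-1/6)*18390 = -19652 - 3065/252 = -4955369/252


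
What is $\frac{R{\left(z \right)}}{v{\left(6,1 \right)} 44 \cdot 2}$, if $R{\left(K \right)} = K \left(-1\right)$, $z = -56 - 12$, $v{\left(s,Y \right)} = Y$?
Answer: $\frac{17}{22} \approx 0.77273$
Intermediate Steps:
$z = -68$
$R{\left(K \right)} = - K$
$\frac{R{\left(z \right)}}{v{\left(6,1 \right)} 44 \cdot 2} = \frac{\left(-1\right) \left(-68\right)}{1 \cdot 44 \cdot 2} = \frac{68}{44 \cdot 2} = \frac{68}{88} = 68 \cdot \frac{1}{88} = \frac{17}{22}$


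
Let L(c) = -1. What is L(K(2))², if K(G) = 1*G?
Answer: 1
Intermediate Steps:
K(G) = G
L(K(2))² = (-1)² = 1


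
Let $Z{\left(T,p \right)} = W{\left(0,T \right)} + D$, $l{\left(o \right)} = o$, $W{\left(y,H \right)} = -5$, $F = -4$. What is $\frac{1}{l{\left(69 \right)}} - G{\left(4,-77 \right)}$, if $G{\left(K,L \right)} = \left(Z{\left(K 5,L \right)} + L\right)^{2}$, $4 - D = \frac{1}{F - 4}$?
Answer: $- \frac{26780837}{4416} \approx -6064.5$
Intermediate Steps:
$D = \frac{33}{8}$ ($D = 4 - \frac{1}{-4 - 4} = 4 - \frac{1}{-8} = 4 - - \frac{1}{8} = 4 + \frac{1}{8} = \frac{33}{8} \approx 4.125$)
$Z{\left(T,p \right)} = - \frac{7}{8}$ ($Z{\left(T,p \right)} = -5 + \frac{33}{8} = - \frac{7}{8}$)
$G{\left(K,L \right)} = \left(- \frac{7}{8} + L\right)^{2}$
$\frac{1}{l{\left(69 \right)}} - G{\left(4,-77 \right)} = \frac{1}{69} - \frac{\left(7 - -616\right)^{2}}{64} = \frac{1}{69} - \frac{\left(7 + 616\right)^{2}}{64} = \frac{1}{69} - \frac{623^{2}}{64} = \frac{1}{69} - \frac{1}{64} \cdot 388129 = \frac{1}{69} - \frac{388129}{64} = - \frac{26780837}{4416}$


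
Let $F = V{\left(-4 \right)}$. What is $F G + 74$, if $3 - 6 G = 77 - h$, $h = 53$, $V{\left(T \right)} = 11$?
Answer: $\frac{71}{2} \approx 35.5$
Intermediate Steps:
$F = 11$
$G = - \frac{7}{2}$ ($G = \frac{1}{2} - \frac{77 - 53}{6} = \frac{1}{2} - 4 = - \frac{7}{2} \approx -3.5$)
$F G + 74 = 11 \left(- \frac{7}{2}\right) + 74 = - \frac{77}{2} + 74 = \frac{71}{2}$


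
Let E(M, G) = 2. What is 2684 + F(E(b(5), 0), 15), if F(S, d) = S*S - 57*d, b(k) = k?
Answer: 1833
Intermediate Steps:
F(S, d) = S² - 57*d
2684 + F(E(b(5), 0), 15) = 2684 + (2² - 57*15) = 2684 + (4 - 855) = 2684 - 851 = 1833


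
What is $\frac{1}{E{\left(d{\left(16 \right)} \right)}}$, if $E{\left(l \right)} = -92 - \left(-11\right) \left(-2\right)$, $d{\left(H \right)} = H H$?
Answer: $- \frac{1}{114} \approx -0.0087719$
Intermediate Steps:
$d{\left(H \right)} = H^{2}$
$E{\left(l \right)} = -114$ ($E{\left(l \right)} = -92 - 22 = -114$)
$\frac{1}{E{\left(d{\left(16 \right)} \right)}} = \frac{1}{-114} = - \frac{1}{114}$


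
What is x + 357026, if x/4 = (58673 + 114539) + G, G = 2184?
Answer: 1058610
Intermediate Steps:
x = 701584 (x = 4*((58673 + 114539) + 2184) = 4*(173212 + 2184) = 4*175396 = 701584)
x + 357026 = 701584 + 357026 = 1058610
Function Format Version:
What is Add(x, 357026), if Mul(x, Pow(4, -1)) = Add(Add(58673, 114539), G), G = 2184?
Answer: 1058610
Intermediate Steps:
x = 701584 (x = Mul(4, Add(Add(58673, 114539), 2184)) = Mul(4, Add(173212, 2184)) = Mul(4, 175396) = 701584)
Add(x, 357026) = Add(701584, 357026) = 1058610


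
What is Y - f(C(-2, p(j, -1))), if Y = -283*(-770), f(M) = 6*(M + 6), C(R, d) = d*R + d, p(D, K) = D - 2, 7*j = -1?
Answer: 1525028/7 ≈ 2.1786e+5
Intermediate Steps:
j = -⅐ (j = (⅐)*(-1) = -⅐ ≈ -0.14286)
p(D, K) = -2 + D
C(R, d) = d + R*d (C(R, d) = R*d + d = d + R*d)
f(M) = 36 + 6*M (f(M) = 6*(6 + M) = 36 + 6*M)
Y = 217910
Y - f(C(-2, p(j, -1))) = 217910 - (36 + 6*((-2 - ⅐)*(1 - 2))) = 217910 - (36 + 6*(-15/7*(-1))) = 217910 - (36 + 6*(15/7)) = 217910 - (36 + 90/7) = 217910 - 1*342/7 = 217910 - 342/7 = 1525028/7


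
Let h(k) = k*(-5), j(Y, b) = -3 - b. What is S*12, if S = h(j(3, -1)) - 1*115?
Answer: -1260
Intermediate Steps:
h(k) = -5*k
S = -105 (S = -5*(-3 - 1*(-1)) - 1*115 = -5*(-3 + 1) - 115 = -5*(-2) - 115 = 10 - 115 = -105)
S*12 = -105*12 = -1260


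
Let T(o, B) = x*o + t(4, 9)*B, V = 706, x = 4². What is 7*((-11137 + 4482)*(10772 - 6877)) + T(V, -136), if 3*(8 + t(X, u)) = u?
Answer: -181436599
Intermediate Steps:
x = 16
t(X, u) = -8 + u/3
T(o, B) = -5*B + 16*o (T(o, B) = 16*o + (-8 + (⅓)*9)*B = 16*o + (-8 + 3)*B = 16*o - 5*B = -5*B + 16*o)
7*((-11137 + 4482)*(10772 - 6877)) + T(V, -136) = 7*((-11137 + 4482)*(10772 - 6877)) + (-5*(-136) + 16*706) = 7*(-6655*3895) + (680 + 11296) = 7*(-25921225) + 11976 = -181448575 + 11976 = -181436599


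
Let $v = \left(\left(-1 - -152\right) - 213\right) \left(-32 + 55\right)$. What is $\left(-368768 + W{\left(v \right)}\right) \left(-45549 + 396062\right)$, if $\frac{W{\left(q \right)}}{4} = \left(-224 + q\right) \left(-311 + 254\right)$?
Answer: $2605012616$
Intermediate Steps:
$v = -1426$ ($v = \left(\left(-1 + 152\right) - 213\right) 23 = \left(151 - 213\right) 23 = \left(-62\right) 23 = -1426$)
$W{\left(q \right)} = 51072 - 228 q$ ($W{\left(q \right)} = 4 \left(-224 + q\right) \left(-311 + 254\right) = 4 \left(-224 + q\right) \left(-57\right) = 4 \left(12768 - 57 q\right) = 51072 - 228 q$)
$\left(-368768 + W{\left(v \right)}\right) \left(-45549 + 396062\right) = \left(-368768 + \left(51072 - -325128\right)\right) \left(-45549 + 396062\right) = \left(-368768 + \left(51072 + 325128\right)\right) 350513 = \left(-368768 + 376200\right) 350513 = 7432 \cdot 350513 = 2605012616$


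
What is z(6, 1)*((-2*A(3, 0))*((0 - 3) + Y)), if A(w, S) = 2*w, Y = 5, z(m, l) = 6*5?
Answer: -720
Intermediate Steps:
z(m, l) = 30
z(6, 1)*((-2*A(3, 0))*((0 - 3) + Y)) = 30*((-4*3)*((0 - 3) + 5)) = 30*((-2*6)*(-3 + 5)) = 30*(-12*2) = 30*(-24) = -720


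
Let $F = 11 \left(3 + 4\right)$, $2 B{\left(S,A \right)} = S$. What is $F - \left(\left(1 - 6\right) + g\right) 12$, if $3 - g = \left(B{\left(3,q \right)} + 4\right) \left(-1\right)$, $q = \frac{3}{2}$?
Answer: $35$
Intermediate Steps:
$q = \frac{3}{2}$ ($q = 3 \cdot \frac{1}{2} = \frac{3}{2} \approx 1.5$)
$B{\left(S,A \right)} = \frac{S}{2}$
$F = 77$ ($F = 11 \cdot 7 = 77$)
$g = \frac{17}{2}$ ($g = 3 - \left(\frac{1}{2} \cdot 3 + 4\right) \left(-1\right) = 3 - \left(\frac{3}{2} + 4\right) \left(-1\right) = 3 - \frac{11}{2} \left(-1\right) = 3 - - \frac{11}{2} = 3 + \frac{11}{2} = \frac{17}{2} \approx 8.5$)
$F - \left(\left(1 - 6\right) + g\right) 12 = 77 - \left(\left(1 - 6\right) + \frac{17}{2}\right) 12 = 77 - \left(-5 + \frac{17}{2}\right) 12 = 77 - \frac{7}{2} \cdot 12 = 77 - 42 = 35$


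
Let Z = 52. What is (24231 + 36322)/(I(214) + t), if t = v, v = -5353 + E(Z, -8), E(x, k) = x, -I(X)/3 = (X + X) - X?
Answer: -60553/5943 ≈ -10.189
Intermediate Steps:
I(X) = -3*X (I(X) = -3*((X + X) - X) = -3*(2*X - X) = -3*X)
v = -5301 (v = -5353 + 52 = -5301)
t = -5301
(24231 + 36322)/(I(214) + t) = (24231 + 36322)/(-3*214 - 5301) = 60553/(-642 - 5301) = 60553/(-5943) = 60553*(-1/5943) = -60553/5943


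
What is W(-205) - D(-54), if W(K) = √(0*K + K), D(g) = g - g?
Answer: I*√205 ≈ 14.318*I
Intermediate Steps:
D(g) = 0
W(K) = √K (W(K) = √(0 + K) = √K)
W(-205) - D(-54) = √(-205) - 1*0 = I*√205 + 0 = I*√205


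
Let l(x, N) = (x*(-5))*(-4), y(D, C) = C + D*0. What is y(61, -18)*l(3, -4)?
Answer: -1080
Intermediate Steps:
y(D, C) = C (y(D, C) = C + 0 = C)
l(x, N) = 20*x (l(x, N) = -5*x*(-4) = 20*x)
y(61, -18)*l(3, -4) = -360*3 = -18*60 = -1080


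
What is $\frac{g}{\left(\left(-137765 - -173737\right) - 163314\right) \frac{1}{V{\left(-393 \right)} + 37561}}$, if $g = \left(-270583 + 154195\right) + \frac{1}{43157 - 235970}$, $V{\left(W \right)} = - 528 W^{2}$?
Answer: $- \frac{1829209554493431395}{24553193046} \approx -7.45 \cdot 10^{7}$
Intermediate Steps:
$g = - \frac{22441119445}{192813}$ ($g = -116388 + \frac{1}{-192813} = -116388 - \frac{1}{192813} = - \frac{22441119445}{192813} \approx -1.1639 \cdot 10^{5}$)
$\frac{g}{\left(\left(-137765 - -173737\right) - 163314\right) \frac{1}{V{\left(-393 \right)} + 37561}} = - \frac{22441119445}{192813 \frac{\left(-137765 - -173737\right) - 163314}{- 528 \left(-393\right)^{2} + 37561}} = - \frac{22441119445}{192813 \frac{\left(-137765 + 173737\right) - 163314}{\left(-528\right) 154449 + 37561}} = - \frac{22441119445}{192813 \frac{35972 - 163314}{-81549072 + 37561}} = - \frac{22441119445}{192813 \left(- \frac{127342}{-81511511}\right)} = - \frac{22441119445}{192813 \left(\left(-127342\right) \left(- \frac{1}{81511511}\right)\right)} = - \frac{22441119445}{192813 \cdot \frac{127342}{81511511}} = \left(- \frac{22441119445}{192813}\right) \frac{81511511}{127342} = - \frac{1829209554493431395}{24553193046}$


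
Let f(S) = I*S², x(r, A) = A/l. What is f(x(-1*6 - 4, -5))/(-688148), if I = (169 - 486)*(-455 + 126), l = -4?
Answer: -2607325/11010368 ≈ -0.23681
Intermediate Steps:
x(r, A) = -A/4 (x(r, A) = A/(-4) = A*(-¼) = -A/4)
I = 104293 (I = -317*(-329) = 104293)
f(S) = 104293*S²
f(x(-1*6 - 4, -5))/(-688148) = (104293*(-¼*(-5))²)/(-688148) = (104293*(5/4)²)*(-1/688148) = (104293*(25/16))*(-1/688148) = (2607325/16)*(-1/688148) = -2607325/11010368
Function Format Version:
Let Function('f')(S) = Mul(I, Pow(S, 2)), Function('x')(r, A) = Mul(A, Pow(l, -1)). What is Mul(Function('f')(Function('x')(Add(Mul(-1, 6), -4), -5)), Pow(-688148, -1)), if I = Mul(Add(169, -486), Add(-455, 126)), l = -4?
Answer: Rational(-2607325, 11010368) ≈ -0.23681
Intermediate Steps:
Function('x')(r, A) = Mul(Rational(-1, 4), A) (Function('x')(r, A) = Mul(A, Pow(-4, -1)) = Mul(A, Rational(-1, 4)) = Mul(Rational(-1, 4), A))
I = 104293 (I = Mul(-317, -329) = 104293)
Function('f')(S) = Mul(104293, Pow(S, 2))
Mul(Function('f')(Function('x')(Add(Mul(-1, 6), -4), -5)), Pow(-688148, -1)) = Mul(Mul(104293, Pow(Mul(Rational(-1, 4), -5), 2)), Pow(-688148, -1)) = Mul(Mul(104293, Pow(Rational(5, 4), 2)), Rational(-1, 688148)) = Mul(Mul(104293, Rational(25, 16)), Rational(-1, 688148)) = Mul(Rational(2607325, 16), Rational(-1, 688148)) = Rational(-2607325, 11010368)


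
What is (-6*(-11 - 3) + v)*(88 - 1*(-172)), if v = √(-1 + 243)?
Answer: 21840 + 2860*√2 ≈ 25885.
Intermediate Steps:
v = 11*√2 (v = √242 = 11*√2 ≈ 15.556)
(-6*(-11 - 3) + v)*(88 - 1*(-172)) = (-6*(-11 - 3) + 11*√2)*(88 - 1*(-172)) = (-6*(-14) + 11*√2)*(88 + 172) = (84 + 11*√2)*260 = 21840 + 2860*√2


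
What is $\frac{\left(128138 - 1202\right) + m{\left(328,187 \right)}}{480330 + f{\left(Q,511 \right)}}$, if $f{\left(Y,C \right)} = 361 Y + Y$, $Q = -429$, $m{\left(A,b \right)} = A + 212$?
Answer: $\frac{10623}{27086} \approx 0.3922$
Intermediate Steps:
$m{\left(A,b \right)} = 212 + A$
$f{\left(Y,C \right)} = 362 Y$
$\frac{\left(128138 - 1202\right) + m{\left(328,187 \right)}}{480330 + f{\left(Q,511 \right)}} = \frac{\left(128138 - 1202\right) + \left(212 + 328\right)}{480330 + 362 \left(-429\right)} = \frac{126936 + 540}{480330 - 155298} = \frac{127476}{325032} = 127476 \cdot \frac{1}{325032} = \frac{10623}{27086}$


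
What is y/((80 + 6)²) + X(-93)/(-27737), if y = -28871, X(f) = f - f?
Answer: -28871/7396 ≈ -3.9036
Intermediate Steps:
X(f) = 0
y/((80 + 6)²) + X(-93)/(-27737) = -28871/(80 + 6)² + 0/(-27737) = -28871/(86²) + 0*(-1/27737) = -28871/7396 + 0 = -28871/7396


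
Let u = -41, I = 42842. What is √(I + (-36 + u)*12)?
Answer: √41918 ≈ 204.74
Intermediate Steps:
√(I + (-36 + u)*12) = √(42842 + (-36 - 41)*12) = √(42842 - 77*12) = √(42842 - 924) = √41918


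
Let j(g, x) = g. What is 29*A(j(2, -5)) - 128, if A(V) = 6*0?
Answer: -128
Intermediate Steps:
A(V) = 0
29*A(j(2, -5)) - 128 = 29*0 - 128 = 0 - 128 = -128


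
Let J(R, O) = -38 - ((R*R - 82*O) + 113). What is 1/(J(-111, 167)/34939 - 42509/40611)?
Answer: -1418907729/1435595309 ≈ -0.98838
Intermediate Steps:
J(R, O) = -151 - R² + 82*O (J(R, O) = -38 - ((R² - 82*O) + 113) = -38 - (113 + R² - 82*O) = -38 + (-113 - R² + 82*O) = -151 - R² + 82*O)
1/(J(-111, 167)/34939 - 42509/40611) = 1/((-151 - 1*(-111)² + 82*167)/34939 - 42509/40611) = 1/((-151 - 1*12321 + 13694)*(1/34939) - 42509*1/40611) = 1/((-151 - 12321 + 13694)*(1/34939) - 42509/40611) = 1/(1222*(1/34939) - 42509/40611) = 1/(1222/34939 - 42509/40611) = 1/(-1435595309/1418907729) = -1418907729/1435595309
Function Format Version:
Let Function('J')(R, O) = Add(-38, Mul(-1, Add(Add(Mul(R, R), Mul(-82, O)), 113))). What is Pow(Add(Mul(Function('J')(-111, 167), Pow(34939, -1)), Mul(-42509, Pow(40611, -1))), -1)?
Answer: Rational(-1418907729, 1435595309) ≈ -0.98838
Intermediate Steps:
Function('J')(R, O) = Add(-151, Mul(-1, Pow(R, 2)), Mul(82, O)) (Function('J')(R, O) = Add(-38, Mul(-1, Add(Add(Pow(R, 2), Mul(-82, O)), 113))) = Add(-38, Mul(-1, Add(113, Pow(R, 2), Mul(-82, O)))) = Add(-38, Add(-113, Mul(-1, Pow(R, 2)), Mul(82, O))) = Add(-151, Mul(-1, Pow(R, 2)), Mul(82, O)))
Pow(Add(Mul(Function('J')(-111, 167), Pow(34939, -1)), Mul(-42509, Pow(40611, -1))), -1) = Pow(Add(Mul(Add(-151, Mul(-1, Pow(-111, 2)), Mul(82, 167)), Pow(34939, -1)), Mul(-42509, Pow(40611, -1))), -1) = Pow(Add(Mul(Add(-151, Mul(-1, 12321), 13694), Rational(1, 34939)), Mul(-42509, Rational(1, 40611))), -1) = Pow(Add(Mul(Add(-151, -12321, 13694), Rational(1, 34939)), Rational(-42509, 40611)), -1) = Pow(Add(Mul(1222, Rational(1, 34939)), Rational(-42509, 40611)), -1) = Pow(Add(Rational(1222, 34939), Rational(-42509, 40611)), -1) = Pow(Rational(-1435595309, 1418907729), -1) = Rational(-1418907729, 1435595309)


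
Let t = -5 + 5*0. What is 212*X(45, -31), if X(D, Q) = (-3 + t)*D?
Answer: -76320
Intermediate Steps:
t = -5 (t = -5 + 0 = -5)
X(D, Q) = -8*D (X(D, Q) = (-3 - 5)*D = -8*D)
212*X(45, -31) = 212*(-8*45) = 212*(-360) = -76320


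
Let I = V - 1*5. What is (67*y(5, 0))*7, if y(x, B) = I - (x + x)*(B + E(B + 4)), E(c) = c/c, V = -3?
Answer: -8442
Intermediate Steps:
E(c) = 1
I = -8 (I = -3 - 1*5 = -3 - 5 = -8)
y(x, B) = -8 - 2*x*(1 + B) (y(x, B) = -8 - (x + x)*(B + 1) = -8 - 2*x*(1 + B))
(67*y(5, 0))*7 = (67*(-8 - 2*5 - 2*0*5))*7 = (67*(-8 - 10 + 0))*7 = (67*(-18))*7 = -1206*7 = -8442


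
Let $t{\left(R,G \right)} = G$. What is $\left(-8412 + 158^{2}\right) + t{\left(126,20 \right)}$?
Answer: $16572$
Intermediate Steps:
$\left(-8412 + 158^{2}\right) + t{\left(126,20 \right)} = \left(-8412 + 158^{2}\right) + 20 = \left(-8412 + 24964\right) + 20 = 16552 + 20 = 16572$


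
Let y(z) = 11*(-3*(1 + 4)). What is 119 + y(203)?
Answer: -46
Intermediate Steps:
y(z) = -165 (y(z) = 11*(-3*5) = 11*(-15) = -165)
119 + y(203) = 119 - 165 = -46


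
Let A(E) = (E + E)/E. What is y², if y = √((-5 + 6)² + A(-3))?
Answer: 3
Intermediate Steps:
A(E) = 2 (A(E) = (2*E)/E = 2)
y = √3 (y = √((-5 + 6)² + 2) = √(1² + 2) = √(1 + 2) = √3 ≈ 1.7320)
y² = (√3)² = 3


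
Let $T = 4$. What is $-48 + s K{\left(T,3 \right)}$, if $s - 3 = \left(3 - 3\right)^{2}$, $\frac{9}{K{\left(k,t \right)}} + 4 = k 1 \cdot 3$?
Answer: $- \frac{357}{8} \approx -44.625$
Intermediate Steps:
$K{\left(k,t \right)} = \frac{9}{-4 + 3 k}$ ($K{\left(k,t \right)} = \frac{9}{-4 + k 1 \cdot 3} = \frac{9}{-4 + k 3} = \frac{9}{-4 + 3 k}$)
$s = 3$ ($s = 3 + \left(3 - 3\right)^{2} = 3 + 0^{2} = 3 + 0 = 3$)
$-48 + s K{\left(T,3 \right)} = -48 + 3 \frac{9}{-4 + 3 \cdot 4} = -48 + 3 \frac{9}{-4 + 12} = -48 + 3 \cdot \frac{9}{8} = -48 + \frac{27}{8} = - \frac{357}{8}$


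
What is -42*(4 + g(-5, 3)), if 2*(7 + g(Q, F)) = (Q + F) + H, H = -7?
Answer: 315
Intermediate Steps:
g(Q, F) = -21/2 + F/2 + Q/2 (g(Q, F) = -7 + ((Q + F) - 7)/2 = -7 + ((F + Q) - 7)/2 = -7 + (-7 + F + Q)/2 = -7 + (-7/2 + F/2 + Q/2) = -21/2 + F/2 + Q/2)
-42*(4 + g(-5, 3)) = -42*(4 + (-21/2 + (½)*3 + (½)*(-5))) = -42*(4 + (-21/2 + 3/2 - 5/2)) = -42*(4 - 23/2) = -42*(-15/2) = 315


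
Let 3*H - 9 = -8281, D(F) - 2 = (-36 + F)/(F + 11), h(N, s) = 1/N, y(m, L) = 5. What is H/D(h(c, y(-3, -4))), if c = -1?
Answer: 82720/51 ≈ 1622.0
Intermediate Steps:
D(F) = 2 + (-36 + F)/(11 + F) (D(F) = 2 + (-36 + F)/(F + 11) = 2 + (-36 + F)/(11 + F))
H = -8272/3 (H = 3 + (⅓)*(-8281) = 3 - 8281/3 = -8272/3 ≈ -2757.3)
H/D(h(c, y(-3, -4))) = -8272*(11 + 1/(-1))/(-14 + 3/(-1))/3 = -8272*(11 - 1)/(-14 + 3*(-1))/3 = -8272*10/(-14 - 3)/3 = -8272/(3*((⅒)*(-17))) = -8272/(3*(-17/10)) = -8272/3*(-10/17) = 82720/51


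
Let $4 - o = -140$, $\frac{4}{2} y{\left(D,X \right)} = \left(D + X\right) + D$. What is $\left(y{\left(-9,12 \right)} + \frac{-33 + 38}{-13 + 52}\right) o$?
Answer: $- \frac{5376}{13} \approx -413.54$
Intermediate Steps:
$y{\left(D,X \right)} = D + \frac{X}{2}$ ($y{\left(D,X \right)} = \frac{\left(D + X\right) + D}{2} = \frac{X + 2 D}{2} = D + \frac{X}{2}$)
$o = 144$ ($o = 4 - -140 = 4 + 140 = 144$)
$\left(y{\left(-9,12 \right)} + \frac{-33 + 38}{-13 + 52}\right) o = \left(\left(-9 + \frac{1}{2} \cdot 12\right) + \frac{-33 + 38}{-13 + 52}\right) 144 = \left(\left(-9 + 6\right) + \frac{5}{39}\right) 144 = \left(-3 + 5 \cdot \frac{1}{39}\right) 144 = \left(-3 + \frac{5}{39}\right) 144 = \left(- \frac{112}{39}\right) 144 = - \frac{5376}{13}$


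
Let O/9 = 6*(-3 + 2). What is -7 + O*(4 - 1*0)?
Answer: -223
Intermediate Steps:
O = -54 (O = 9*(6*(-3 + 2)) = 9*(6*(-1)) = 9*(-6) = -54)
-7 + O*(4 - 1*0) = -7 - 54*(4 - 1*0) = -7 - 54*(4 + 0) = -7 - 54*4 = -7 - 216 = -223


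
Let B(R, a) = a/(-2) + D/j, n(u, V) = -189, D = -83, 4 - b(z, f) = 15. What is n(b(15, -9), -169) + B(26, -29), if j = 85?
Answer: -29831/170 ≈ -175.48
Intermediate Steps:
b(z, f) = -11 (b(z, f) = 4 - 1*15 = 4 - 15 = -11)
B(R, a) = -83/85 - a/2 (B(R, a) = a/(-2) - 83/85 = a*(-1/2) - 83*1/85 = -a/2 - 83/85 = -83/85 - a/2)
n(b(15, -9), -169) + B(26, -29) = -189 + (-83/85 - 1/2*(-29)) = -189 + (-83/85 + 29/2) = -189 + 2299/170 = -29831/170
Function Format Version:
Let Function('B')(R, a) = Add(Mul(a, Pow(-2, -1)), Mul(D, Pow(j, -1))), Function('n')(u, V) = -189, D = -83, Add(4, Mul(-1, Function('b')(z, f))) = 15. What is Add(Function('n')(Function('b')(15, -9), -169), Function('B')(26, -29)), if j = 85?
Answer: Rational(-29831, 170) ≈ -175.48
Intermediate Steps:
Function('b')(z, f) = -11 (Function('b')(z, f) = Add(4, Mul(-1, 15)) = Add(4, -15) = -11)
Function('B')(R, a) = Add(Rational(-83, 85), Mul(Rational(-1, 2), a)) (Function('B')(R, a) = Add(Mul(a, Pow(-2, -1)), Mul(-83, Pow(85, -1))) = Add(Mul(a, Rational(-1, 2)), Mul(-83, Rational(1, 85))) = Add(Mul(Rational(-1, 2), a), Rational(-83, 85)) = Add(Rational(-83, 85), Mul(Rational(-1, 2), a)))
Add(Function('n')(Function('b')(15, -9), -169), Function('B')(26, -29)) = Add(-189, Add(Rational(-83, 85), Mul(Rational(-1, 2), -29))) = Add(-189, Add(Rational(-83, 85), Rational(29, 2))) = Add(-189, Rational(2299, 170)) = Rational(-29831, 170)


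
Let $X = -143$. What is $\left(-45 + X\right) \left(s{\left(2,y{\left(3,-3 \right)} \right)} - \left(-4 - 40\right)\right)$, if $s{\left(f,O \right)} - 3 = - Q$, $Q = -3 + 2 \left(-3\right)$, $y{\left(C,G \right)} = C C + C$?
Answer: $-10528$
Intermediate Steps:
$y{\left(C,G \right)} = C + C^{2}$ ($y{\left(C,G \right)} = C^{2} + C = C + C^{2}$)
$Q = -9$ ($Q = -3 - 6 = -9$)
$s{\left(f,O \right)} = 12$ ($s{\left(f,O \right)} = 3 - -9 = 3 + 9 = 12$)
$\left(-45 + X\right) \left(s{\left(2,y{\left(3,-3 \right)} \right)} - \left(-4 - 40\right)\right) = \left(-45 - 143\right) \left(12 - \left(-4 - 40\right)\right) = - 188 \left(12 - \left(-4 - 40\right)\right) = - 188 \left(12 - -44\right) = - 188 \left(12 + 44\right) = \left(-188\right) 56 = -10528$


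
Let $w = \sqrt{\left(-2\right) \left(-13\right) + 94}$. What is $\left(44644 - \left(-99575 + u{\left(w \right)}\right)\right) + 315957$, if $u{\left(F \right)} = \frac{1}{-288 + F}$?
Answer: $\frac{1588067388}{3451} + \frac{\sqrt{30}}{41412} \approx 4.6018 \cdot 10^{5}$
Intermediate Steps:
$w = 2 \sqrt{30}$ ($w = \sqrt{26 + 94} = \sqrt{120} = 2 \sqrt{30} \approx 10.954$)
$\left(44644 - \left(-99575 + u{\left(w \right)}\right)\right) + 315957 = \left(44644 + \left(99575 - \frac{1}{-288 + 2 \sqrt{30}}\right)\right) + 315957 = \left(144219 - \frac{1}{-288 + 2 \sqrt{30}}\right) + 315957 = 460176 - \frac{1}{-288 + 2 \sqrt{30}}$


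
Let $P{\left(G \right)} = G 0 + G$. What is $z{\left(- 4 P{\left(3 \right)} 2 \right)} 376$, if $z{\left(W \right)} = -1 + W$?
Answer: $-9400$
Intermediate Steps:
$P{\left(G \right)} = G$ ($P{\left(G \right)} = 0 + G = G$)
$z{\left(- 4 P{\left(3 \right)} 2 \right)} 376 = \left(-1 + \left(-4\right) 3 \cdot 2\right) 376 = \left(-1 - 24\right) 376 = \left(-25\right) 376 = -9400$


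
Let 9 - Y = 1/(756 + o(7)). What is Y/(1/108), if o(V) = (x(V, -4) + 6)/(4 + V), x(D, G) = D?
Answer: 8094600/8329 ≈ 971.86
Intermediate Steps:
o(V) = (6 + V)/(4 + V) (o(V) = (V + 6)/(4 + V) = (6 + V)/(4 + V))
Y = 74950/8329 (Y = 9 - 1/(756 + (6 + 7)/(4 + 7)) = 9 - 1/(756 + 13/11) = 9 - 1/8329/11 = 9 - 1*11/8329 = 9 - 11/8329 = 74950/8329 ≈ 8.9987)
Y/(1/108) = 74950/(8329*(1/108)) = (74950/8329)*108 = 8094600/8329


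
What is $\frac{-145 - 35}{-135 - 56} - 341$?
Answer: $- \frac{64951}{191} \approx -340.06$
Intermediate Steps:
$\frac{-145 - 35}{-135 - 56} - 341 = - \frac{180}{-191} - 341 = \left(-180\right) \left(- \frac{1}{191}\right) - 341 = \frac{180}{191} - 341 = - \frac{64951}{191}$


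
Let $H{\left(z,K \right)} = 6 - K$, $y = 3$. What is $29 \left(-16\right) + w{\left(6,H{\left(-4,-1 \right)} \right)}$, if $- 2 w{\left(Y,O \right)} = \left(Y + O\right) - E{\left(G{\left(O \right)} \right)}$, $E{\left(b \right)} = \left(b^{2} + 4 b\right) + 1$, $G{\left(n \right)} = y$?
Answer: $- \frac{919}{2} \approx -459.5$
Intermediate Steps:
$G{\left(n \right)} = 3$
$E{\left(b \right)} = 1 + b^{2} + 4 b$
$w{\left(Y,O \right)} = 11 - \frac{O}{2} - \frac{Y}{2}$ ($w{\left(Y,O \right)} = - \frac{\left(Y + O\right) - \left(1 + 3^{2} + 4 \cdot 3\right)}{2} = - \frac{\left(O + Y\right) - \left(1 + 9 + 12\right)}{2} = - \frac{\left(O + Y\right) - 22}{2} = - \frac{-22 + O + Y}{2} = 11 - \frac{O}{2} - \frac{Y}{2}$)
$29 \left(-16\right) + w{\left(6,H{\left(-4,-1 \right)} \right)} = 29 \left(-16\right) - \left(-8 + \frac{6 - -1}{2}\right) = -464 - \left(-8 + \frac{6 + 1}{2}\right) = -464 - - \frac{9}{2} = -464 + \frac{9}{2} = - \frac{919}{2}$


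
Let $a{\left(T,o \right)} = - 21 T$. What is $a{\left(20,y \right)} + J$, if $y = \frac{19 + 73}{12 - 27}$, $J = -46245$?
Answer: $-46665$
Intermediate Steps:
$y = - \frac{92}{15}$ ($y = \frac{92}{-15} = 92 \left(- \frac{1}{15}\right) = - \frac{92}{15} \approx -6.1333$)
$a{\left(20,y \right)} + J = \left(-21\right) 20 - 46245 = -420 - 46245 = -46665$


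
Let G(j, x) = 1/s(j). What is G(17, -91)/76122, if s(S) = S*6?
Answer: 1/7764444 ≈ 1.2879e-7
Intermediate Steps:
s(S) = 6*S
G(j, x) = 1/(6*j)
G(17, -91)/76122 = ((⅙)/17)/76122 = ((⅙)*(1/17))*(1/76122) = (1/102)*(1/76122) = 1/7764444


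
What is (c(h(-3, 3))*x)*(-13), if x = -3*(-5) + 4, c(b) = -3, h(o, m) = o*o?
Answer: 741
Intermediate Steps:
h(o, m) = o²
x = 19 (x = 15 + 4 = 19)
(c(h(-3, 3))*x)*(-13) = -3*19*(-13) = -57*(-13) = 741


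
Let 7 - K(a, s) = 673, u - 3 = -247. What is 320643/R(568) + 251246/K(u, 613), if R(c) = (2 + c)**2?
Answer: -4523126509/12021300 ≈ -376.26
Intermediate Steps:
u = -244 (u = 3 - 247 = -244)
K(a, s) = -666 (K(a, s) = 7 - 1*673 = 7 - 673 = -666)
320643/R(568) + 251246/K(u, 613) = 320643/((2 + 568)**2) + 251246/(-666) = 320643/(570**2) + 251246*(-1/666) = 320643/324900 - 125623/333 = 320643*(1/324900) - 125623/333 = 35627/36100 - 125623/333 = -4523126509/12021300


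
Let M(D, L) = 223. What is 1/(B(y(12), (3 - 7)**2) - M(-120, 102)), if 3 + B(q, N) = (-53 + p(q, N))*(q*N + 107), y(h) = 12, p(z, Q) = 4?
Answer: -1/14877 ≈ -6.7218e-5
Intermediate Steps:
B(q, N) = -5246 - 49*N*q (B(q, N) = -3 + (-53 + 4)*(q*N + 107) = -3 - 49*(N*q + 107) = -3 - 49*(107 + N*q) = -3 + (-5243 - 49*N*q) = -5246 - 49*N*q)
1/(B(y(12), (3 - 7)**2) - M(-120, 102)) = 1/((-5246 - 49*(3 - 7)**2*12) - 1*223) = 1/((-5246 - 49*(-4)**2*12) - 223) = 1/((-5246 - 49*16*12) - 223) = 1/((-5246 - 9408) - 223) = 1/(-14654 - 223) = 1/(-14877) = -1/14877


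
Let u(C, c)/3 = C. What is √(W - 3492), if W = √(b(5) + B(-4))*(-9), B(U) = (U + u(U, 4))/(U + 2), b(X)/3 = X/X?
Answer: 3*√(-388 - √11) ≈ 59.345*I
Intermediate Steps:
u(C, c) = 3*C
b(X) = 3 (b(X) = 3*(X/X) = 3*1 = 3)
B(U) = 4*U/(2 + U) (B(U) = (U + 3*U)/(U + 2) = (4*U)/(2 + U) = 4*U/(2 + U))
W = -9*√11 (W = √(3 + 4*(-4)/(2 - 4))*(-9) = √(3 + 4*(-4)/(-2))*(-9) = √(3 + 4*(-4)*(-½))*(-9) = √(3 + 8)*(-9) = √11*(-9) = -9*√11 ≈ -29.850)
√(W - 3492) = √(-9*√11 - 3492) = √(-3492 - 9*√11)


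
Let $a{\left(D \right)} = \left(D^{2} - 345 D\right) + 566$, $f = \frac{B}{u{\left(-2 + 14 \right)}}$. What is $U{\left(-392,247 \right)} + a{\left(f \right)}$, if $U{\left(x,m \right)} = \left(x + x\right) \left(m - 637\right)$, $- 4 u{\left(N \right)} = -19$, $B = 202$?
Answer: $\frac{105940110}{361} \approx 2.9346 \cdot 10^{5}$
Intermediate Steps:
$u{\left(N \right)} = \frac{19}{4}$ ($u{\left(N \right)} = \left(- \frac{1}{4}\right) \left(-19\right) = \frac{19}{4}$)
$f = \frac{808}{19}$ ($f = \frac{202}{\frac{19}{4}} = 202 \cdot \frac{4}{19} = \frac{808}{19} \approx 42.526$)
$a{\left(D \right)} = 566 + D^{2} - 345 D$
$U{\left(x,m \right)} = 2 x \left(-637 + m\right)$
$U{\left(-392,247 \right)} + a{\left(f \right)} = 2 \left(-392\right) \left(-637 + 247\right) + \left(566 + \left(\frac{808}{19}\right)^{2} - \frac{278760}{19}\right) = 2 \left(-392\right) \left(-390\right) + \left(566 + \frac{652864}{361} - \frac{278760}{19}\right) = 305760 - \frac{4439250}{361} = \frac{105940110}{361}$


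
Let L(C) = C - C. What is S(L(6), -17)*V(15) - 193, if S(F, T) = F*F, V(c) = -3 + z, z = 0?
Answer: -193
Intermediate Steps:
V(c) = -3 (V(c) = -3 + 0 = -3)
L(C) = 0
S(F, T) = F**2
S(L(6), -17)*V(15) - 193 = 0**2*(-3) - 193 = 0*(-3) - 193 = 0 - 193 = -193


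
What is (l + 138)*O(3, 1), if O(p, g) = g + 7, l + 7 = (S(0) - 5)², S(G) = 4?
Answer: 1056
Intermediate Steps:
l = -6 (l = -7 + (4 - 5)² = -7 + (-1)² = -7 + 1 = -6)
O(p, g) = 7 + g
(l + 138)*O(3, 1) = (-6 + 138)*(7 + 1) = 132*8 = 1056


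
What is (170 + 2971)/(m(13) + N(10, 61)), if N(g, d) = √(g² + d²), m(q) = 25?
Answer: -78525/3196 + 3141*√3821/3196 ≈ 36.181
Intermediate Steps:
N(g, d) = √(d² + g²)
(170 + 2971)/(m(13) + N(10, 61)) = (170 + 2971)/(25 + √(61² + 10²)) = 3141/(25 + √(3721 + 100)) = 3141/(25 + √3821)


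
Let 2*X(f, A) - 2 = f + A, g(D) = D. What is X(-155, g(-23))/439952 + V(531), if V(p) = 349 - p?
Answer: -10008919/54994 ≈ -182.00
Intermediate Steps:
X(f, A) = 1 + A/2 + f/2 (X(f, A) = 1 + (f + A)/2 = 1 + (A + f)/2 = 1 + (A/2 + f/2) = 1 + A/2 + f/2)
X(-155, g(-23))/439952 + V(531) = (1 + (½)*(-23) + (½)*(-155))/439952 + (349 - 1*531) = (1 - 23/2 - 155/2)*(1/439952) + (349 - 531) = -88*1/439952 - 182 = -11/54994 - 182 = -10008919/54994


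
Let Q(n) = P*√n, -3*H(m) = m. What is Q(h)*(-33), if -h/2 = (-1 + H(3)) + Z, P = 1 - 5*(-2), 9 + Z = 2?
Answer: -1089*√2 ≈ -1540.1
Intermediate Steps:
Z = -7 (Z = -9 + 2 = -7)
H(m) = -m/3
P = 11 (P = 1 + 10 = 11)
h = 18 (h = -2*((-1 - ⅓*3) - 7) = -2*((-1 - 1) - 7) = -2*(-2 - 7) = -2*(-9) = 18)
Q(n) = 11*√n
Q(h)*(-33) = (11*√18)*(-33) = (11*(3*√2))*(-33) = (33*√2)*(-33) = -1089*√2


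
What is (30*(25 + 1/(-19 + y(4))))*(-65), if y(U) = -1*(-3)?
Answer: -389025/8 ≈ -48628.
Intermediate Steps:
y(U) = 3
(30*(25 + 1/(-19 + y(4))))*(-65) = (30*(25 + 1/(-19 + 3)))*(-65) = (30*(25 + 1/(-16)))*(-65) = (30*(25 - 1/16))*(-65) = (30*(399/16))*(-65) = (5985/8)*(-65) = -389025/8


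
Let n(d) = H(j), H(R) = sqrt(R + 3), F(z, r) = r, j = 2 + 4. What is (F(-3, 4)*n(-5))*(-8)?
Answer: -96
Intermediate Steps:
j = 6
H(R) = sqrt(3 + R)
n(d) = 3 (n(d) = sqrt(3 + 6) = sqrt(9) = 3)
(F(-3, 4)*n(-5))*(-8) = (4*3)*(-8) = 12*(-8) = -96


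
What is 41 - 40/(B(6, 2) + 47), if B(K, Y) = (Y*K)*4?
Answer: 771/19 ≈ 40.579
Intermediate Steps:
B(K, Y) = 4*K*Y (B(K, Y) = (K*Y)*4 = 4*K*Y)
41 - 40/(B(6, 2) + 47) = 41 - 40/(4*6*2 + 47) = 41 - 40/(48 + 47) = 41 - 40/95 = 41 - 40*1/95 = 41 - 8/19 = 771/19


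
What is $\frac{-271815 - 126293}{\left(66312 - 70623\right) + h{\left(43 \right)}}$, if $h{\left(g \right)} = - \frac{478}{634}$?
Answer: $\frac{63100118}{683413} \approx 92.331$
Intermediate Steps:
$h{\left(g \right)} = - \frac{239}{317}$ ($h{\left(g \right)} = \left(-478\right) \frac{1}{634} = - \frac{239}{317}$)
$\frac{-271815 - 126293}{\left(66312 - 70623\right) + h{\left(43 \right)}} = \frac{-271815 - 126293}{\left(66312 - 70623\right) - \frac{239}{317}} = - \frac{398108}{\left(66312 - 70623\right) - \frac{239}{317}} = - \frac{398108}{-4311 - \frac{239}{317}} = - \frac{398108}{- \frac{1366826}{317}} = \left(-398108\right) \left(- \frac{317}{1366826}\right) = \frac{63100118}{683413}$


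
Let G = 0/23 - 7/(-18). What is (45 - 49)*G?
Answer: -14/9 ≈ -1.5556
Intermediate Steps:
G = 7/18 (G = 0*(1/23) - 7*(-1/18) = 0 + 7/18 = 7/18 ≈ 0.38889)
(45 - 49)*G = (45 - 49)*(7/18) = -4*7/18 = -14/9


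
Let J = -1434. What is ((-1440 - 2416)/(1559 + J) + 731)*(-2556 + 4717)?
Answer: 189128559/125 ≈ 1.5130e+6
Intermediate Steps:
((-1440 - 2416)/(1559 + J) + 731)*(-2556 + 4717) = ((-1440 - 2416)/(1559 - 1434) + 731)*(-2556 + 4717) = (-3856/125 + 731)*2161 = (87519/125)*2161 = 189128559/125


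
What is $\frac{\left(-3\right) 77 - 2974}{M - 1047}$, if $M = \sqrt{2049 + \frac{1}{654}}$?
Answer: $\frac{2194585290}{715580639} + \frac{3205 \sqrt{876390738}}{715580639} \approx 3.1995$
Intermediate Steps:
$M = \frac{\sqrt{876390738}}{654}$ ($M = \sqrt{2049 + \frac{1}{654}} = \sqrt{\frac{1340047}{654}} = \frac{\sqrt{876390738}}{654} \approx 45.266$)
$\frac{\left(-3\right) 77 - 2974}{M - 1047} = \frac{\left(-3\right) 77 - 2974}{\frac{\sqrt{876390738}}{654} - 1047} = \frac{-231 - 2974}{-1047 + \frac{\sqrt{876390738}}{654}} = - \frac{3205}{-1047 + \frac{\sqrt{876390738}}{654}}$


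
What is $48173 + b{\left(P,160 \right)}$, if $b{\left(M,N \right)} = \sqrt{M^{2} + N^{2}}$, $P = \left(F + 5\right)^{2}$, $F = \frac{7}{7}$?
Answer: $48337$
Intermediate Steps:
$F = 1$ ($F = 7 \cdot \frac{1}{7} = 1$)
$P = 36$ ($P = \left(1 + 5\right)^{2} = 6^{2} = 36$)
$48173 + b{\left(P,160 \right)} = 48173 + \sqrt{36^{2} + 160^{2}} = 48173 + \sqrt{1296 + 25600} = 48173 + \sqrt{26896} = 48173 + 164 = 48337$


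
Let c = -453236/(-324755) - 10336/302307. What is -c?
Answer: -133659747772/98175709785 ≈ -1.3614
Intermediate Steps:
c = 133659747772/98175709785 (c = -453236*(-1/324755) - 10336*1/302307 = 453236/324755 - 10336/302307 = 133659747772/98175709785 ≈ 1.3614)
-c = -1*133659747772/98175709785 = -133659747772/98175709785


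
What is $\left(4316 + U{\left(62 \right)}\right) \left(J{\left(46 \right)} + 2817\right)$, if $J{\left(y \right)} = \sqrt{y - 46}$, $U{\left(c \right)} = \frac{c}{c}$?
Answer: $12160989$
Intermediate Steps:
$U{\left(c \right)} = 1$
$J{\left(y \right)} = \sqrt{-46 + y}$
$\left(4316 + U{\left(62 \right)}\right) \left(J{\left(46 \right)} + 2817\right) = \left(4316 + 1\right) \left(\sqrt{-46 + 46} + 2817\right) = 4317 \left(\sqrt{0} + 2817\right) = 4317 \left(0 + 2817\right) = 4317 \cdot 2817 = 12160989$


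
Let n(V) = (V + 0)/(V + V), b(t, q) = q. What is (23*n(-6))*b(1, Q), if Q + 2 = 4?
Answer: 23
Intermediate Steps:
Q = 2 (Q = -2 + 4 = 2)
n(V) = 1/2 (n(V) = V/((2*V)) = V*(1/(2*V)) = 1/2)
(23*n(-6))*b(1, Q) = (23*(1/2))*2 = (23/2)*2 = 23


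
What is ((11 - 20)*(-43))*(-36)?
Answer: -13932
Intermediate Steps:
((11 - 20)*(-43))*(-36) = -9*(-43)*(-36) = 387*(-36) = -13932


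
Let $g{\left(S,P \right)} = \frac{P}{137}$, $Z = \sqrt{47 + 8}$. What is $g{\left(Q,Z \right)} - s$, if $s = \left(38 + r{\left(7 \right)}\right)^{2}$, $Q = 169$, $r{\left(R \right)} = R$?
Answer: $-2025 + \frac{\sqrt{55}}{137} \approx -2024.9$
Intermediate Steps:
$Z = \sqrt{55} \approx 7.4162$
$g{\left(S,P \right)} = \frac{P}{137}$ ($g{\left(S,P \right)} = P \frac{1}{137} = \frac{P}{137}$)
$s = 2025$ ($s = \left(38 + 7\right)^{2} = 45^{2} = 2025$)
$g{\left(Q,Z \right)} - s = \frac{\sqrt{55}}{137} - 2025 = -2025 + \frac{\sqrt{55}}{137}$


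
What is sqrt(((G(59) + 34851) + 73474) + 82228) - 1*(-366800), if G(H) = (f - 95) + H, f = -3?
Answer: 366800 + sqrt(190514) ≈ 3.6724e+5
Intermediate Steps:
G(H) = -98 + H (G(H) = (-3 - 95) + H = -98 + H)
sqrt(((G(59) + 34851) + 73474) + 82228) - 1*(-366800) = sqrt((((-98 + 59) + 34851) + 73474) + 82228) - 1*(-366800) = sqrt(((-39 + 34851) + 73474) + 82228) + 366800 = sqrt((34812 + 73474) + 82228) + 366800 = sqrt(108286 + 82228) + 366800 = sqrt(190514) + 366800 = 366800 + sqrt(190514)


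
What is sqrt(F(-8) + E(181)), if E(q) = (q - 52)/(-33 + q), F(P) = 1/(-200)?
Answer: 11*sqrt(3922)/740 ≈ 0.93093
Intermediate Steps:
F(P) = -1/200
E(q) = (-52 + q)/(-33 + q)
sqrt(F(-8) + E(181)) = sqrt(-1/200 + (-52 + 181)/(-33 + 181)) = sqrt(-1/200 + 129/148) = sqrt(6413/7400) = 11*sqrt(3922)/740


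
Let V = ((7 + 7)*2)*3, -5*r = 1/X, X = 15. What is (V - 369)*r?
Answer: 19/5 ≈ 3.8000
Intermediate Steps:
r = -1/75 (r = -⅕/15 = -⅕*1/15 = -1/75 ≈ -0.013333)
V = 84 (V = (14*2)*3 = 28*3 = 84)
(V - 369)*r = (84 - 369)*(-1/75) = -285*(-1/75) = 19/5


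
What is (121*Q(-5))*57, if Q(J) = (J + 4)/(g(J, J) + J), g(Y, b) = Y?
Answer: 6897/10 ≈ 689.70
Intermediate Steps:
Q(J) = (4 + J)/(2*J) (Q(J) = (J + 4)/(J + J) = (4 + J)/((2*J)) = (4 + J)*(1/(2*J)) = (4 + J)/(2*J))
(121*Q(-5))*57 = (121*((½)*(4 - 5)/(-5)))*57 = (121*((½)*(-⅕)*(-1)))*57 = (121*(⅒))*57 = (121/10)*57 = 6897/10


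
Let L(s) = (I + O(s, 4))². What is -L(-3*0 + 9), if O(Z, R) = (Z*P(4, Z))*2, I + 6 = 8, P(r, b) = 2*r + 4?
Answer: -47524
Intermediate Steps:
P(r, b) = 4 + 2*r
I = 2 (I = -6 + 8 = 2)
O(Z, R) = 24*Z (O(Z, R) = (Z*(4 + 2*4))*2 = (Z*(4 + 8))*2 = (Z*12)*2 = (12*Z)*2 = 24*Z)
L(s) = (2 + 24*s)²
-L(-3*0 + 9) = -4*(1 + 12*(-3*0 + 9))² = -4*(1 + 12*(0 + 9))² = -4*(1 + 12*9)² = -4*(1 + 108)² = -4*109² = -4*11881 = -1*47524 = -47524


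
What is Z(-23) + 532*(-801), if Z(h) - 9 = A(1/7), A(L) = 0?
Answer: -426123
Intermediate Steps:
Z(h) = 9 (Z(h) = 9 + 0 = 9)
Z(-23) + 532*(-801) = 9 + 532*(-801) = 9 - 426132 = -426123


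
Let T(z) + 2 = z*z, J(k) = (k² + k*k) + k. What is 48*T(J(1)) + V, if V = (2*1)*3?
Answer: 342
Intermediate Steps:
J(k) = k + 2*k² (J(k) = (k² + k²) + k = 2*k² + k = k + 2*k²)
T(z) = -2 + z² (T(z) = -2 + z*z = -2 + z²)
V = 6 (V = 2*3 = 6)
48*T(J(1)) + V = 48*(-2 + (1*(1 + 2*1))²) + 6 = 48*(-2 + (1*(1 + 2))²) + 6 = 48*(-2 + (1*3)²) + 6 = 48*(-2 + 3²) + 6 = 48*(-2 + 9) + 6 = 48*7 + 6 = 336 + 6 = 342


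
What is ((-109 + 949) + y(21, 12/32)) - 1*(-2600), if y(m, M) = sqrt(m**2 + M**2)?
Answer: 3440 + 3*sqrt(3137)/8 ≈ 3461.0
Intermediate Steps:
y(m, M) = sqrt(M**2 + m**2)
((-109 + 949) + y(21, 12/32)) - 1*(-2600) = ((-109 + 949) + sqrt((12/32)**2 + 21**2)) - 1*(-2600) = (840 + sqrt((12*(1/32))**2 + 441)) + 2600 = (840 + sqrt((3/8)**2 + 441)) + 2600 = (840 + sqrt(9/64 + 441)) + 2600 = (840 + sqrt(28233/64)) + 2600 = (840 + 3*sqrt(3137)/8) + 2600 = 3440 + 3*sqrt(3137)/8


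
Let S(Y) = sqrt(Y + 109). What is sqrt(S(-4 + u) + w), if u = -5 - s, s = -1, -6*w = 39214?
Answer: sqrt(-58821 + 9*sqrt(101))/3 ≈ 80.781*I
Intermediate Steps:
w = -19607/3 (w = -1/6*39214 = -19607/3 ≈ -6535.7)
u = -4 (u = -5 - 1*(-1) = -5 + 1 = -4)
S(Y) = sqrt(109 + Y)
sqrt(S(-4 + u) + w) = sqrt(sqrt(109 + (-4 - 4)) - 19607/3) = sqrt(sqrt(109 - 8) - 19607/3) = sqrt(sqrt(101) - 19607/3) = sqrt(-19607/3 + sqrt(101))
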